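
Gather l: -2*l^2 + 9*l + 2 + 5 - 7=-2*l^2 + 9*l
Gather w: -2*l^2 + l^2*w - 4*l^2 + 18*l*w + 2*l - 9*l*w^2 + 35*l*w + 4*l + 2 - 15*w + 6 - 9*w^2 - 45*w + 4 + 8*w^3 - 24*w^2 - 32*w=-6*l^2 + 6*l + 8*w^3 + w^2*(-9*l - 33) + w*(l^2 + 53*l - 92) + 12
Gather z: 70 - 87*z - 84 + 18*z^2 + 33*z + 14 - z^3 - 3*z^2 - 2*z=-z^3 + 15*z^2 - 56*z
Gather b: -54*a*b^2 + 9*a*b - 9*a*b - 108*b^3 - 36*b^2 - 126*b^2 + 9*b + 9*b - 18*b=-108*b^3 + b^2*(-54*a - 162)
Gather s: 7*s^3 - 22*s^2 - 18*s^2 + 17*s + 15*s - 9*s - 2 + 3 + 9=7*s^3 - 40*s^2 + 23*s + 10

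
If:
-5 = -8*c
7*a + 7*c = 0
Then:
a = -5/8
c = 5/8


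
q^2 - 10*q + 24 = (q - 6)*(q - 4)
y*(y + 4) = y^2 + 4*y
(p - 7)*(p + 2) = p^2 - 5*p - 14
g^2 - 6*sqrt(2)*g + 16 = (g - 4*sqrt(2))*(g - 2*sqrt(2))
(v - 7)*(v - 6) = v^2 - 13*v + 42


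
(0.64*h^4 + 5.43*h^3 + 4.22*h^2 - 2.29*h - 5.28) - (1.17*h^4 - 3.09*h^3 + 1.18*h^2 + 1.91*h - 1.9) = -0.53*h^4 + 8.52*h^3 + 3.04*h^2 - 4.2*h - 3.38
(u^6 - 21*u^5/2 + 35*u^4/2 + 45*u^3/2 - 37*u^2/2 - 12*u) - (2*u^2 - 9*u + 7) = u^6 - 21*u^5/2 + 35*u^4/2 + 45*u^3/2 - 41*u^2/2 - 3*u - 7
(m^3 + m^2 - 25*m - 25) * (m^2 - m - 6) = m^5 - 32*m^3 - 6*m^2 + 175*m + 150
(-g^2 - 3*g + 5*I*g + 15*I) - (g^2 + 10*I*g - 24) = -2*g^2 - 3*g - 5*I*g + 24 + 15*I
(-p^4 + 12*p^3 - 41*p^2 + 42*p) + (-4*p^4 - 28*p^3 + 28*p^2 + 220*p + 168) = -5*p^4 - 16*p^3 - 13*p^2 + 262*p + 168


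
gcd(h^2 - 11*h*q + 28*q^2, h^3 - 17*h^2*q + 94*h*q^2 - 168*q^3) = h^2 - 11*h*q + 28*q^2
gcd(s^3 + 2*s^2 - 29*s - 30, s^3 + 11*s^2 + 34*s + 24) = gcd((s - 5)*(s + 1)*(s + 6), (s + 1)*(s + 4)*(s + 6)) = s^2 + 7*s + 6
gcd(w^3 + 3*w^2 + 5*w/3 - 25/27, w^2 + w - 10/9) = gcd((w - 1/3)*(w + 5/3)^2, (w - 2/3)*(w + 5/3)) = w + 5/3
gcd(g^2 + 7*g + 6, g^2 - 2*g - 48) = g + 6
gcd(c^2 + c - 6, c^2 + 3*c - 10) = c - 2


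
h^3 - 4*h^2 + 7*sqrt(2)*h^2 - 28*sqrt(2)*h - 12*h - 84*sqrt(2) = (h - 6)*(h + 2)*(h + 7*sqrt(2))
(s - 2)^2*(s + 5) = s^3 + s^2 - 16*s + 20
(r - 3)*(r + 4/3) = r^2 - 5*r/3 - 4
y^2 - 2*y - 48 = (y - 8)*(y + 6)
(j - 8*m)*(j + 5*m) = j^2 - 3*j*m - 40*m^2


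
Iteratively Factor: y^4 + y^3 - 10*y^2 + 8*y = (y)*(y^3 + y^2 - 10*y + 8) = y*(y + 4)*(y^2 - 3*y + 2) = y*(y - 2)*(y + 4)*(y - 1)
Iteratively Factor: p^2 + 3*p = (p + 3)*(p)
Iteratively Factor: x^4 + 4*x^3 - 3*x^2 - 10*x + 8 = (x - 1)*(x^3 + 5*x^2 + 2*x - 8) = (x - 1)*(x + 4)*(x^2 + x - 2) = (x - 1)*(x + 2)*(x + 4)*(x - 1)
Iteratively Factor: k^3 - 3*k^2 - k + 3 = (k - 1)*(k^2 - 2*k - 3) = (k - 1)*(k + 1)*(k - 3)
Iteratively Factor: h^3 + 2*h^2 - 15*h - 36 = (h + 3)*(h^2 - h - 12) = (h - 4)*(h + 3)*(h + 3)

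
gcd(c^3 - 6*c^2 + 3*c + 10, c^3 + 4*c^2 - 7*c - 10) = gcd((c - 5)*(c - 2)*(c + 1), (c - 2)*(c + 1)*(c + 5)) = c^2 - c - 2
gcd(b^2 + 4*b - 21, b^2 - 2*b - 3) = b - 3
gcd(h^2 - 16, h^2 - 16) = h^2 - 16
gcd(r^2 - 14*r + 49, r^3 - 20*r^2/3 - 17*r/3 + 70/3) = r - 7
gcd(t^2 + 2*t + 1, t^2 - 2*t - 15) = 1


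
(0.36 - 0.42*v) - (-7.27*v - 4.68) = 6.85*v + 5.04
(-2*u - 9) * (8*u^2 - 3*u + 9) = -16*u^3 - 66*u^2 + 9*u - 81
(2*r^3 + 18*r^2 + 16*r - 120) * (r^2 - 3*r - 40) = 2*r^5 + 12*r^4 - 118*r^3 - 888*r^2 - 280*r + 4800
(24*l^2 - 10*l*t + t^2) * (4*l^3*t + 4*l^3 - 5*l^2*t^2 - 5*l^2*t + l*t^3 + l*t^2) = 96*l^5*t + 96*l^5 - 160*l^4*t^2 - 160*l^4*t + 78*l^3*t^3 + 78*l^3*t^2 - 15*l^2*t^4 - 15*l^2*t^3 + l*t^5 + l*t^4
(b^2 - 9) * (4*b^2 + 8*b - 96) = 4*b^4 + 8*b^3 - 132*b^2 - 72*b + 864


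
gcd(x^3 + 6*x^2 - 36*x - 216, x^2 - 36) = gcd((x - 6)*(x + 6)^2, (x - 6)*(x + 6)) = x^2 - 36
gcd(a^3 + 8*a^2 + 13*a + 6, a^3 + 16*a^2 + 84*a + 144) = a + 6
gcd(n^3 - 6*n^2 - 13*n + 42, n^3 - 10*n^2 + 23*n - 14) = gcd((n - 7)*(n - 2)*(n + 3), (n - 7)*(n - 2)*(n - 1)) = n^2 - 9*n + 14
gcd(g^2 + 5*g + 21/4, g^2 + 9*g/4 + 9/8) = g + 3/2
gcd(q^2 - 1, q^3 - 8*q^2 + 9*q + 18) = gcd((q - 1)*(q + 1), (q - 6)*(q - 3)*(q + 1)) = q + 1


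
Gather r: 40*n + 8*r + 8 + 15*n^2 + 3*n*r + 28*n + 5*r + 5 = 15*n^2 + 68*n + r*(3*n + 13) + 13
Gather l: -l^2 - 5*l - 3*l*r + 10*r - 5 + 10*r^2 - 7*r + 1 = -l^2 + l*(-3*r - 5) + 10*r^2 + 3*r - 4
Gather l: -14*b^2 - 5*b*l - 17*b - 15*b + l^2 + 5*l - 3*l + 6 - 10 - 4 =-14*b^2 - 32*b + l^2 + l*(2 - 5*b) - 8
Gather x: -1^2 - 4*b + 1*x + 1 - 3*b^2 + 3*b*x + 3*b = -3*b^2 - b + x*(3*b + 1)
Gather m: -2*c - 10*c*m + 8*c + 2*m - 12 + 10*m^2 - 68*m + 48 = 6*c + 10*m^2 + m*(-10*c - 66) + 36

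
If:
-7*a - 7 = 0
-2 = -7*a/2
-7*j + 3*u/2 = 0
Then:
No Solution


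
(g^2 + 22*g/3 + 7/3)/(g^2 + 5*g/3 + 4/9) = 3*(g + 7)/(3*g + 4)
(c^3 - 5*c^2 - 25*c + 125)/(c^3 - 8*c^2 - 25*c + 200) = (c - 5)/(c - 8)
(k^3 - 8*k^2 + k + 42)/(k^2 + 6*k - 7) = (k^3 - 8*k^2 + k + 42)/(k^2 + 6*k - 7)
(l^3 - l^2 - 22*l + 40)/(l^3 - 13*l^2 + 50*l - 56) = (l + 5)/(l - 7)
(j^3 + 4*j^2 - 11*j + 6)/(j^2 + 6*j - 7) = (j^2 + 5*j - 6)/(j + 7)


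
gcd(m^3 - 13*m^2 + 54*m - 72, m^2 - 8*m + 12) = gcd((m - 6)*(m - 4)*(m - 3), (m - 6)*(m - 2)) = m - 6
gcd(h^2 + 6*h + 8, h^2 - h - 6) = h + 2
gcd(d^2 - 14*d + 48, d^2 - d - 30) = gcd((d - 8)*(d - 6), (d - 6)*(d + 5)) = d - 6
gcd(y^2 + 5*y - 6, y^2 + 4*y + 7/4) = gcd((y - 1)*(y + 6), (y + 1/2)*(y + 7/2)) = 1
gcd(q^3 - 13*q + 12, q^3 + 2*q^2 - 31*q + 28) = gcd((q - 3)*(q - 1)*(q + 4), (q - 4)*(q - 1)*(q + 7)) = q - 1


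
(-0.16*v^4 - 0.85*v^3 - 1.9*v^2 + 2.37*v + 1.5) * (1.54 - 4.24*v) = 0.6784*v^5 + 3.3576*v^4 + 6.747*v^3 - 12.9748*v^2 - 2.7102*v + 2.31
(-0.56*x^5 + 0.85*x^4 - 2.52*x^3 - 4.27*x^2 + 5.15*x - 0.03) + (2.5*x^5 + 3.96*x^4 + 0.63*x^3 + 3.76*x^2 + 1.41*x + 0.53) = 1.94*x^5 + 4.81*x^4 - 1.89*x^3 - 0.51*x^2 + 6.56*x + 0.5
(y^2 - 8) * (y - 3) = y^3 - 3*y^2 - 8*y + 24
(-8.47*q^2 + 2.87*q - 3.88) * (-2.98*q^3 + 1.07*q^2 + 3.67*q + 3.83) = 25.2406*q^5 - 17.6155*q^4 - 16.4516*q^3 - 26.0588*q^2 - 3.2475*q - 14.8604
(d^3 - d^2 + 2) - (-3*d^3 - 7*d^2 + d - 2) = 4*d^3 + 6*d^2 - d + 4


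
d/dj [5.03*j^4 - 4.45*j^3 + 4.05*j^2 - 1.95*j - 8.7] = 20.12*j^3 - 13.35*j^2 + 8.1*j - 1.95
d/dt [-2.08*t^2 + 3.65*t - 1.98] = 3.65 - 4.16*t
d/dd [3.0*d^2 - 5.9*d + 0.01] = 6.0*d - 5.9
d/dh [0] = 0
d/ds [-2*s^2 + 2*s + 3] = 2 - 4*s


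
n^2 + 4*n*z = n*(n + 4*z)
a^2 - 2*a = a*(a - 2)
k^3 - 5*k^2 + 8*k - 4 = (k - 2)^2*(k - 1)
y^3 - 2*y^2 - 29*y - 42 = (y - 7)*(y + 2)*(y + 3)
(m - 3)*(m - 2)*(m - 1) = m^3 - 6*m^2 + 11*m - 6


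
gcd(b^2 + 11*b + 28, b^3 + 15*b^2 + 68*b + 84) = b + 7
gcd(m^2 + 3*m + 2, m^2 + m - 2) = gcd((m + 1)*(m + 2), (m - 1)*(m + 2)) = m + 2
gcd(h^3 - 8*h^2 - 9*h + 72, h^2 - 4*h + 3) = h - 3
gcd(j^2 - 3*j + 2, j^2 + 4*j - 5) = j - 1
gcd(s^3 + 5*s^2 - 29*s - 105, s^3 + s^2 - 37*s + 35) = s^2 + 2*s - 35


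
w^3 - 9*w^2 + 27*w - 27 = (w - 3)^3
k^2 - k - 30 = (k - 6)*(k + 5)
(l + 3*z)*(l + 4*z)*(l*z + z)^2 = l^4*z^2 + 7*l^3*z^3 + 2*l^3*z^2 + 12*l^2*z^4 + 14*l^2*z^3 + l^2*z^2 + 24*l*z^4 + 7*l*z^3 + 12*z^4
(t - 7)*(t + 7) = t^2 - 49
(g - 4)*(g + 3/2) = g^2 - 5*g/2 - 6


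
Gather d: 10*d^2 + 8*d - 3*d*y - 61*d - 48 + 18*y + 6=10*d^2 + d*(-3*y - 53) + 18*y - 42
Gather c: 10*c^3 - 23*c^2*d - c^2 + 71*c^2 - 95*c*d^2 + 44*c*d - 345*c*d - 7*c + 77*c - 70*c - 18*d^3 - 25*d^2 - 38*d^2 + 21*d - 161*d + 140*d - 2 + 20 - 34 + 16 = 10*c^3 + c^2*(70 - 23*d) + c*(-95*d^2 - 301*d) - 18*d^3 - 63*d^2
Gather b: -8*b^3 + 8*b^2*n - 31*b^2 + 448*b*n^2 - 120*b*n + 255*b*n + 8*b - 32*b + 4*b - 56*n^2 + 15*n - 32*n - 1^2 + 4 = -8*b^3 + b^2*(8*n - 31) + b*(448*n^2 + 135*n - 20) - 56*n^2 - 17*n + 3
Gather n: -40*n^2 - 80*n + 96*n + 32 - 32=-40*n^2 + 16*n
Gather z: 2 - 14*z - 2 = -14*z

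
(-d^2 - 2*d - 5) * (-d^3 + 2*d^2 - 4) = d^5 + d^3 - 6*d^2 + 8*d + 20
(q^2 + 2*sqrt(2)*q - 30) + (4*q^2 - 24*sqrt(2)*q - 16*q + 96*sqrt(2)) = 5*q^2 - 22*sqrt(2)*q - 16*q - 30 + 96*sqrt(2)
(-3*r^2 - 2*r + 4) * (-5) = 15*r^2 + 10*r - 20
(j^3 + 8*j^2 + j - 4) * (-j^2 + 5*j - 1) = -j^5 - 3*j^4 + 38*j^3 + j^2 - 21*j + 4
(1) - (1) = 0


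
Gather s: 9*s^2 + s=9*s^2 + s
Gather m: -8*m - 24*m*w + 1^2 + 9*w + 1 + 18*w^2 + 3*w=m*(-24*w - 8) + 18*w^2 + 12*w + 2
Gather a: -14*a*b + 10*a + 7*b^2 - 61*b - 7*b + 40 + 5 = a*(10 - 14*b) + 7*b^2 - 68*b + 45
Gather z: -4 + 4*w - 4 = 4*w - 8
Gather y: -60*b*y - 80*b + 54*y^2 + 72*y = -80*b + 54*y^2 + y*(72 - 60*b)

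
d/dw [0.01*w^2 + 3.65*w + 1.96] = 0.02*w + 3.65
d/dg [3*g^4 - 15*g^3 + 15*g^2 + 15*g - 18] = 12*g^3 - 45*g^2 + 30*g + 15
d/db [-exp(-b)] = exp(-b)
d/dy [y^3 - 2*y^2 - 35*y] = 3*y^2 - 4*y - 35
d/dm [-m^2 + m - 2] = 1 - 2*m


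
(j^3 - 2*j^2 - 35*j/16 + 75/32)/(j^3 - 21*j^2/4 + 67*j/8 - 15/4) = (j + 5/4)/(j - 2)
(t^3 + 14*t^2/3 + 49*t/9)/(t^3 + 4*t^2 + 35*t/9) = (3*t + 7)/(3*t + 5)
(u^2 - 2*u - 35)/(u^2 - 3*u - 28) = (u + 5)/(u + 4)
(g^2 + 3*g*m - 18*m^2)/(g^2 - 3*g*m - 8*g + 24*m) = (g + 6*m)/(g - 8)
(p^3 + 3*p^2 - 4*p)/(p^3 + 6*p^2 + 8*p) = (p - 1)/(p + 2)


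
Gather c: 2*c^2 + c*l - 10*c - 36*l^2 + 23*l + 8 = 2*c^2 + c*(l - 10) - 36*l^2 + 23*l + 8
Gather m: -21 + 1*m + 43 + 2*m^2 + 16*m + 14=2*m^2 + 17*m + 36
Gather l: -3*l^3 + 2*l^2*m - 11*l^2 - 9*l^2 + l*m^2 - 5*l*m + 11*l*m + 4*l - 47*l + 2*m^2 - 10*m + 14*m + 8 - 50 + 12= -3*l^3 + l^2*(2*m - 20) + l*(m^2 + 6*m - 43) + 2*m^2 + 4*m - 30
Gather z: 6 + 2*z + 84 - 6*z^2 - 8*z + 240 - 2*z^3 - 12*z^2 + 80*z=-2*z^3 - 18*z^2 + 74*z + 330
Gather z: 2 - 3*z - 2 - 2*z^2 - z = -2*z^2 - 4*z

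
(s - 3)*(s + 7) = s^2 + 4*s - 21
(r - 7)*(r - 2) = r^2 - 9*r + 14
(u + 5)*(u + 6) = u^2 + 11*u + 30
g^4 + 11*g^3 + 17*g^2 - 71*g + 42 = (g - 1)^2*(g + 6)*(g + 7)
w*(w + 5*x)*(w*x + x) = w^3*x + 5*w^2*x^2 + w^2*x + 5*w*x^2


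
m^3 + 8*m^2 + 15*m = m*(m + 3)*(m + 5)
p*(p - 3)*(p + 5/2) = p^3 - p^2/2 - 15*p/2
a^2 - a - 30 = (a - 6)*(a + 5)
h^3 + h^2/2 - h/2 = h*(h - 1/2)*(h + 1)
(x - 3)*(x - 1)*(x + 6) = x^3 + 2*x^2 - 21*x + 18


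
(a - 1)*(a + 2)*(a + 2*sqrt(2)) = a^3 + a^2 + 2*sqrt(2)*a^2 - 2*a + 2*sqrt(2)*a - 4*sqrt(2)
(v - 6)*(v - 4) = v^2 - 10*v + 24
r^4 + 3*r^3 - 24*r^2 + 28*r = r*(r - 2)^2*(r + 7)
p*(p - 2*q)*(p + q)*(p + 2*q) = p^4 + p^3*q - 4*p^2*q^2 - 4*p*q^3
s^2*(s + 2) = s^3 + 2*s^2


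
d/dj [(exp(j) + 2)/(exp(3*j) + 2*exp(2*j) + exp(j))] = 2*(-exp(2*j) - 3*exp(j) - 1)*exp(-j)/(exp(3*j) + 3*exp(2*j) + 3*exp(j) + 1)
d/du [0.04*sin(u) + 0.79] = 0.04*cos(u)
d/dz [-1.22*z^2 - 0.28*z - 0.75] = -2.44*z - 0.28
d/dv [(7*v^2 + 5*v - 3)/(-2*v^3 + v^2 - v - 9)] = 2*(7*v^4 + 10*v^3 - 15*v^2 - 60*v - 24)/(4*v^6 - 4*v^5 + 5*v^4 + 34*v^3 - 17*v^2 + 18*v + 81)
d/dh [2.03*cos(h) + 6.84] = -2.03*sin(h)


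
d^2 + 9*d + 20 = (d + 4)*(d + 5)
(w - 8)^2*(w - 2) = w^3 - 18*w^2 + 96*w - 128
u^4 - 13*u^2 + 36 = (u - 3)*(u - 2)*(u + 2)*(u + 3)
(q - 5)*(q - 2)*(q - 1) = q^3 - 8*q^2 + 17*q - 10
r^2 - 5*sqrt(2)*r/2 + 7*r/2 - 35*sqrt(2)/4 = (r + 7/2)*(r - 5*sqrt(2)/2)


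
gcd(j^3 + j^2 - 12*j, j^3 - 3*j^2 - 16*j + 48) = j^2 + j - 12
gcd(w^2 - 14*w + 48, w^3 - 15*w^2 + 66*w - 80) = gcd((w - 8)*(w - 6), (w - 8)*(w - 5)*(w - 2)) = w - 8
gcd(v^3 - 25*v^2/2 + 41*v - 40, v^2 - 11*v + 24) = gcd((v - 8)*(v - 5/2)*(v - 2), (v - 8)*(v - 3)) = v - 8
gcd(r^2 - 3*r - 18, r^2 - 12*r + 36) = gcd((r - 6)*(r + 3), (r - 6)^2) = r - 6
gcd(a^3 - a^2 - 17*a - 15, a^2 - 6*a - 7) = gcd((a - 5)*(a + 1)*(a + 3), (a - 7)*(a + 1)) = a + 1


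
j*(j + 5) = j^2 + 5*j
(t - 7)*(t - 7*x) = t^2 - 7*t*x - 7*t + 49*x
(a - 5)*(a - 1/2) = a^2 - 11*a/2 + 5/2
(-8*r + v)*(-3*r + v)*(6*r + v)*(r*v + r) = 144*r^4*v + 144*r^4 - 42*r^3*v^2 - 42*r^3*v - 5*r^2*v^3 - 5*r^2*v^2 + r*v^4 + r*v^3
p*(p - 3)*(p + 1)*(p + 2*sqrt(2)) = p^4 - 2*p^3 + 2*sqrt(2)*p^3 - 4*sqrt(2)*p^2 - 3*p^2 - 6*sqrt(2)*p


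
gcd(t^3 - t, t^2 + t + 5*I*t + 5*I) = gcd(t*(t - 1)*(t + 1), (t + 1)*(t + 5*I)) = t + 1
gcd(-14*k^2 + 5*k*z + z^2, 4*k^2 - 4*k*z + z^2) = -2*k + z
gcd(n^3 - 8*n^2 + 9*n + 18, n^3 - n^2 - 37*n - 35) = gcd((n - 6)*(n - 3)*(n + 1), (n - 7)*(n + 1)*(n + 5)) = n + 1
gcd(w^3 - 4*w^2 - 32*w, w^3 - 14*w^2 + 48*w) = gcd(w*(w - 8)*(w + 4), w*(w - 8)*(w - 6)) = w^2 - 8*w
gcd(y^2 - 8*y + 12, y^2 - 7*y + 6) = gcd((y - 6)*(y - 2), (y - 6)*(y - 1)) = y - 6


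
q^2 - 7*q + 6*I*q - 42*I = (q - 7)*(q + 6*I)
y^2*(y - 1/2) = y^3 - y^2/2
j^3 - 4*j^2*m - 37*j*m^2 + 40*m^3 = (j - 8*m)*(j - m)*(j + 5*m)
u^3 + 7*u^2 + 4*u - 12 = (u - 1)*(u + 2)*(u + 6)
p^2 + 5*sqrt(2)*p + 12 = (p + 2*sqrt(2))*(p + 3*sqrt(2))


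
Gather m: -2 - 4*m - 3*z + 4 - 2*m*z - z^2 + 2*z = m*(-2*z - 4) - z^2 - z + 2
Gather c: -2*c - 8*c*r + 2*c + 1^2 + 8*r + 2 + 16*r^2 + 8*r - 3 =-8*c*r + 16*r^2 + 16*r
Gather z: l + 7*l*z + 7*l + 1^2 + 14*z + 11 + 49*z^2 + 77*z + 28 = 8*l + 49*z^2 + z*(7*l + 91) + 40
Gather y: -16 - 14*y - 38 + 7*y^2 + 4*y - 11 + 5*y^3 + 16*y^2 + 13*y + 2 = 5*y^3 + 23*y^2 + 3*y - 63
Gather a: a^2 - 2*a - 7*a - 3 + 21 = a^2 - 9*a + 18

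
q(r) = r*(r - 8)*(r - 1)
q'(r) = r*(r - 8) + r*(r - 1) + (r - 8)*(r - 1) = 3*r^2 - 18*r + 8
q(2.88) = -27.72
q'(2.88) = -18.96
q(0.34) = 1.72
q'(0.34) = 2.23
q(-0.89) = -14.95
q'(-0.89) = 26.40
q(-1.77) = -47.90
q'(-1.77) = 49.26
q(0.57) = 1.82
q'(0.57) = -1.29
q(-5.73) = -529.47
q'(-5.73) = 209.64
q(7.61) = -19.62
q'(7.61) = 44.76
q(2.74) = -25.08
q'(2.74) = -18.80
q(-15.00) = -5520.00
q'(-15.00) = 953.00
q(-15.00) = -5520.00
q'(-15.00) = 953.00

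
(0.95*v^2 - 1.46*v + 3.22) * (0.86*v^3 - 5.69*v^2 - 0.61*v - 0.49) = 0.817*v^5 - 6.6611*v^4 + 10.4971*v^3 - 17.8967*v^2 - 1.2488*v - 1.5778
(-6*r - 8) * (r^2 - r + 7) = -6*r^3 - 2*r^2 - 34*r - 56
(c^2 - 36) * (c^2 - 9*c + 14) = c^4 - 9*c^3 - 22*c^2 + 324*c - 504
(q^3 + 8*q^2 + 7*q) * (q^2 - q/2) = q^5 + 15*q^4/2 + 3*q^3 - 7*q^2/2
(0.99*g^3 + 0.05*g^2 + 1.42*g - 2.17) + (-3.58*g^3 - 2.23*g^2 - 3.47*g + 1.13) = -2.59*g^3 - 2.18*g^2 - 2.05*g - 1.04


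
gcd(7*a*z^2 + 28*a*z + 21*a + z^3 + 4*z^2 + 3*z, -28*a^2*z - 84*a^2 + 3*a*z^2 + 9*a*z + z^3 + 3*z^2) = 7*a*z + 21*a + z^2 + 3*z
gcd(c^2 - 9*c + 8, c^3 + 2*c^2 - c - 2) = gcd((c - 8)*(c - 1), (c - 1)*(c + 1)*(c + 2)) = c - 1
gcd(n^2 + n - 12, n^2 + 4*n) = n + 4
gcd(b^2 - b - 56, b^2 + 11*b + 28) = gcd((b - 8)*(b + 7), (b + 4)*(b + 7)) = b + 7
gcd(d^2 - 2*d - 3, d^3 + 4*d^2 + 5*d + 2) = d + 1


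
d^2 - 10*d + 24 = (d - 6)*(d - 4)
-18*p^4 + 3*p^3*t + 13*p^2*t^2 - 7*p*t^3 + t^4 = (-3*p + t)^2*(-2*p + t)*(p + t)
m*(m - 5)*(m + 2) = m^3 - 3*m^2 - 10*m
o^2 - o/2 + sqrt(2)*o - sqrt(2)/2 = (o - 1/2)*(o + sqrt(2))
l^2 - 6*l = l*(l - 6)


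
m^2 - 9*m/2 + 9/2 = (m - 3)*(m - 3/2)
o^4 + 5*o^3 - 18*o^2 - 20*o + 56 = (o - 2)^2*(o + 2)*(o + 7)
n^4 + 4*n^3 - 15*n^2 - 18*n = n*(n - 3)*(n + 1)*(n + 6)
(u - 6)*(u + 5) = u^2 - u - 30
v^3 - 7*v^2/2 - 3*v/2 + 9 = (v - 3)*(v - 2)*(v + 3/2)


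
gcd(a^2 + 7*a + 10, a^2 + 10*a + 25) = a + 5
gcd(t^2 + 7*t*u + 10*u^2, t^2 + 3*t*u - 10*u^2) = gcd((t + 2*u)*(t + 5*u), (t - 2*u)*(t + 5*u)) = t + 5*u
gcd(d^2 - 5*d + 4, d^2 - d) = d - 1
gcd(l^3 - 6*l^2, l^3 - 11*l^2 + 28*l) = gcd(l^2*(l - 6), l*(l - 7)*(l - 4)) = l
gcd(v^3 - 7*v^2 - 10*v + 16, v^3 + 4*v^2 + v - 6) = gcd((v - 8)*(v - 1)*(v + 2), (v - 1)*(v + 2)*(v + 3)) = v^2 + v - 2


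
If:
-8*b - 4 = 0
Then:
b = -1/2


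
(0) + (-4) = -4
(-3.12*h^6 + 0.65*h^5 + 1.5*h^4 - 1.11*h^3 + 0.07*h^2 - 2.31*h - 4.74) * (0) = 0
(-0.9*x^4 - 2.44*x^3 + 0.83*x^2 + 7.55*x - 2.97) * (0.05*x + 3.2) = -0.045*x^5 - 3.002*x^4 - 7.7665*x^3 + 3.0335*x^2 + 24.0115*x - 9.504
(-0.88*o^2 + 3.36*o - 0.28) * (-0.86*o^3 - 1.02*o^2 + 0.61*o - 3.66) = 0.7568*o^5 - 1.992*o^4 - 3.7232*o^3 + 5.556*o^2 - 12.4684*o + 1.0248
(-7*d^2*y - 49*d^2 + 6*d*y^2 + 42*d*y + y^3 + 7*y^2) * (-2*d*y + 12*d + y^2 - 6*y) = 14*d^3*y^2 + 14*d^3*y - 588*d^3 - 19*d^2*y^3 - 19*d^2*y^2 + 798*d^2*y + 4*d*y^4 + 4*d*y^3 - 168*d*y^2 + y^5 + y^4 - 42*y^3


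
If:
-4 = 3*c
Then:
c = -4/3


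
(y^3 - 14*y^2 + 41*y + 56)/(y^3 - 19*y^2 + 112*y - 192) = (y^2 - 6*y - 7)/(y^2 - 11*y + 24)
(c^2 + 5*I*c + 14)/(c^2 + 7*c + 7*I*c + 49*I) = (c - 2*I)/(c + 7)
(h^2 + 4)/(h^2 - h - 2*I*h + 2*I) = (h + 2*I)/(h - 1)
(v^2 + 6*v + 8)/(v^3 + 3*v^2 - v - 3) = (v^2 + 6*v + 8)/(v^3 + 3*v^2 - v - 3)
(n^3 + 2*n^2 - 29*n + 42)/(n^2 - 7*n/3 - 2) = 3*(n^2 + 5*n - 14)/(3*n + 2)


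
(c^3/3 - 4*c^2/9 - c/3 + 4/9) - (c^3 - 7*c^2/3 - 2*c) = -2*c^3/3 + 17*c^2/9 + 5*c/3 + 4/9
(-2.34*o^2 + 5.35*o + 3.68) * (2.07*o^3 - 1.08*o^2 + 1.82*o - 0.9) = -4.8438*o^5 + 13.6017*o^4 - 2.4192*o^3 + 7.8686*o^2 + 1.8826*o - 3.312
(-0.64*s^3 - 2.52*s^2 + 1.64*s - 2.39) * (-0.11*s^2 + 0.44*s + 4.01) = 0.0704*s^5 - 0.00440000000000002*s^4 - 3.8556*s^3 - 9.1207*s^2 + 5.5248*s - 9.5839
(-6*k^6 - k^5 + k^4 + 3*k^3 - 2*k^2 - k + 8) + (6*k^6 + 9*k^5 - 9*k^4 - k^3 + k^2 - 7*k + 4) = 8*k^5 - 8*k^4 + 2*k^3 - k^2 - 8*k + 12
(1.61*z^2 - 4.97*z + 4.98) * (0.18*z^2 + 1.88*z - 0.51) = 0.2898*z^4 + 2.1322*z^3 - 9.2683*z^2 + 11.8971*z - 2.5398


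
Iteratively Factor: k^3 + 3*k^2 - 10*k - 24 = (k + 2)*(k^2 + k - 12) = (k - 3)*(k + 2)*(k + 4)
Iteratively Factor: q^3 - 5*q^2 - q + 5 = (q - 1)*(q^2 - 4*q - 5) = (q - 1)*(q + 1)*(q - 5)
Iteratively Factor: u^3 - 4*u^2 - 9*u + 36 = (u + 3)*(u^2 - 7*u + 12) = (u - 3)*(u + 3)*(u - 4)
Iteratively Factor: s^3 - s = (s + 1)*(s^2 - s) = (s - 1)*(s + 1)*(s)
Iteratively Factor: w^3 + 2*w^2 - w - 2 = (w - 1)*(w^2 + 3*w + 2) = (w - 1)*(w + 1)*(w + 2)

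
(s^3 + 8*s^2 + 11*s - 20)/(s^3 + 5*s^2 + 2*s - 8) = (s + 5)/(s + 2)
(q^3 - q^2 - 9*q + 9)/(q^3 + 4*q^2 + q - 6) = (q - 3)/(q + 2)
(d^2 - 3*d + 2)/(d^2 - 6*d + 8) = (d - 1)/(d - 4)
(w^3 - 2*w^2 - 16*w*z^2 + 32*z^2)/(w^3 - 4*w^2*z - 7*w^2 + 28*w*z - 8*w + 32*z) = (w^2 + 4*w*z - 2*w - 8*z)/(w^2 - 7*w - 8)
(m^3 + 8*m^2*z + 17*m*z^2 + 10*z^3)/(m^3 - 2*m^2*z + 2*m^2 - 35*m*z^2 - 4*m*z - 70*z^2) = (-m^2 - 3*m*z - 2*z^2)/(-m^2 + 7*m*z - 2*m + 14*z)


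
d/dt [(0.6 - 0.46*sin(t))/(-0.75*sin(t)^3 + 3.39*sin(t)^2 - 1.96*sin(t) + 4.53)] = (-0.69*sin(t)^3 + 2.9094*sin(t)^2 - 4.068*sin(t) - 0.9078)*cos(t)/(0.5625*sin(t)^6 - 5.085*sin(t)^5 + 14.4321*sin(t)^4 - 20.0838*sin(t)^3 + 34.555*sin(t)^2 - 17.7576*sin(t) + 20.5209)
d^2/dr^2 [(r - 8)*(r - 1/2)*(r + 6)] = 6*r - 5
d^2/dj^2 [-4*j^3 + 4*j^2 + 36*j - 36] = 8 - 24*j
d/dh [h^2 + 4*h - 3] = 2*h + 4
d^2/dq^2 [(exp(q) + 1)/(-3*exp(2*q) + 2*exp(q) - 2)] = (-9*exp(4*q) - 42*exp(3*q) + 54*exp(2*q) + 16*exp(q) - 8)*exp(q)/(27*exp(6*q) - 54*exp(5*q) + 90*exp(4*q) - 80*exp(3*q) + 60*exp(2*q) - 24*exp(q) + 8)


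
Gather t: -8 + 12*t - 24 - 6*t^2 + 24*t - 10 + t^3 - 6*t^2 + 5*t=t^3 - 12*t^2 + 41*t - 42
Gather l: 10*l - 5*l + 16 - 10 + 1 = 5*l + 7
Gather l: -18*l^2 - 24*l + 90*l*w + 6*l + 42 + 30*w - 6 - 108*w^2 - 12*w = -18*l^2 + l*(90*w - 18) - 108*w^2 + 18*w + 36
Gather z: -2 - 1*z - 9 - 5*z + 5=-6*z - 6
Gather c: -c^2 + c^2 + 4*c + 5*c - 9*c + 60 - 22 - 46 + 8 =0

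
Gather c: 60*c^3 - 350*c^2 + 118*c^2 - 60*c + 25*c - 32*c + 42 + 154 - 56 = 60*c^3 - 232*c^2 - 67*c + 140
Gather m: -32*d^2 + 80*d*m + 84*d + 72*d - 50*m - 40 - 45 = -32*d^2 + 156*d + m*(80*d - 50) - 85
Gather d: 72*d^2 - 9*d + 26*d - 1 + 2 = 72*d^2 + 17*d + 1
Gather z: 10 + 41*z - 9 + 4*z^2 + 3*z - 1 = 4*z^2 + 44*z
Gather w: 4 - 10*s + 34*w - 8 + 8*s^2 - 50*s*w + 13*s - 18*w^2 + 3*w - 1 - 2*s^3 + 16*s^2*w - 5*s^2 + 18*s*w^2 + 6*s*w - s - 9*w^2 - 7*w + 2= -2*s^3 + 3*s^2 + 2*s + w^2*(18*s - 27) + w*(16*s^2 - 44*s + 30) - 3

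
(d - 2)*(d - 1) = d^2 - 3*d + 2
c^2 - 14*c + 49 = (c - 7)^2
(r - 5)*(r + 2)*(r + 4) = r^3 + r^2 - 22*r - 40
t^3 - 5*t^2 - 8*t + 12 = (t - 6)*(t - 1)*(t + 2)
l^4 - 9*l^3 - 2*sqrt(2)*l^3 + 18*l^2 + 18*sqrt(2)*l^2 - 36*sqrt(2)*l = l*(l - 6)*(l - 3)*(l - 2*sqrt(2))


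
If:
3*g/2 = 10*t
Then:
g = 20*t/3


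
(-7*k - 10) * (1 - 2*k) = 14*k^2 + 13*k - 10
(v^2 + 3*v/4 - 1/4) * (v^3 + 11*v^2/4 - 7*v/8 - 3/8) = v^5 + 7*v^4/2 + 15*v^3/16 - 55*v^2/32 - v/16 + 3/32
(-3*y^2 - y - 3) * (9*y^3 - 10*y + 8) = -27*y^5 - 9*y^4 + 3*y^3 - 14*y^2 + 22*y - 24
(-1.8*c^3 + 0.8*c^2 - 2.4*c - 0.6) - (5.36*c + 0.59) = -1.8*c^3 + 0.8*c^2 - 7.76*c - 1.19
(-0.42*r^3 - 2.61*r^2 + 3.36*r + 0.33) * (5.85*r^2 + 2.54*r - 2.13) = -2.457*r^5 - 16.3353*r^4 + 13.9212*r^3 + 16.0242*r^2 - 6.3186*r - 0.7029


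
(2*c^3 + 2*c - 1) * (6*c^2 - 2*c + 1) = 12*c^5 - 4*c^4 + 14*c^3 - 10*c^2 + 4*c - 1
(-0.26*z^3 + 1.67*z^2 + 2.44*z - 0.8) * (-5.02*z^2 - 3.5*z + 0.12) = 1.3052*z^5 - 7.4734*z^4 - 18.125*z^3 - 4.3236*z^2 + 3.0928*z - 0.096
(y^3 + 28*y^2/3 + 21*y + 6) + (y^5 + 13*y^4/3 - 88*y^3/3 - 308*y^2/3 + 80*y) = y^5 + 13*y^4/3 - 85*y^3/3 - 280*y^2/3 + 101*y + 6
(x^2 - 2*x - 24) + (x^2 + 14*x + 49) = 2*x^2 + 12*x + 25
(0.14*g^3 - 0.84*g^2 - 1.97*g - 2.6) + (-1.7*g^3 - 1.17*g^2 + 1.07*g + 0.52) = -1.56*g^3 - 2.01*g^2 - 0.9*g - 2.08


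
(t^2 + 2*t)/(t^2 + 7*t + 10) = t/(t + 5)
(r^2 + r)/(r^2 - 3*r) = (r + 1)/(r - 3)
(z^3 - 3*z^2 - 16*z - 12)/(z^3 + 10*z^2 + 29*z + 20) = (z^2 - 4*z - 12)/(z^2 + 9*z + 20)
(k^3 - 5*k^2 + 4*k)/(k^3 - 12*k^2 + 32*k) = (k - 1)/(k - 8)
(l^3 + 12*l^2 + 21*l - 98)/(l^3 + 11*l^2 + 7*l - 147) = (l - 2)/(l - 3)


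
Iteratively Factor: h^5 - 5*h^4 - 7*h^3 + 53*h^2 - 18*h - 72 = (h - 4)*(h^4 - h^3 - 11*h^2 + 9*h + 18) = (h - 4)*(h + 3)*(h^3 - 4*h^2 + h + 6) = (h - 4)*(h + 1)*(h + 3)*(h^2 - 5*h + 6) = (h - 4)*(h - 2)*(h + 1)*(h + 3)*(h - 3)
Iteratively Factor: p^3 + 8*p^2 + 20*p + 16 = (p + 2)*(p^2 + 6*p + 8) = (p + 2)*(p + 4)*(p + 2)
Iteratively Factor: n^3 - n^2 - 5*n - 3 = (n - 3)*(n^2 + 2*n + 1) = (n - 3)*(n + 1)*(n + 1)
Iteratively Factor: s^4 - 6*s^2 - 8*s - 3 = (s + 1)*(s^3 - s^2 - 5*s - 3) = (s + 1)^2*(s^2 - 2*s - 3) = (s - 3)*(s + 1)^2*(s + 1)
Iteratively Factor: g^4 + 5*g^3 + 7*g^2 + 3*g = (g + 1)*(g^3 + 4*g^2 + 3*g) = (g + 1)^2*(g^2 + 3*g) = g*(g + 1)^2*(g + 3)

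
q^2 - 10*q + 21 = (q - 7)*(q - 3)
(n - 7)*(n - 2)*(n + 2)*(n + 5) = n^4 - 2*n^3 - 39*n^2 + 8*n + 140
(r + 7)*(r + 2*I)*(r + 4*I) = r^3 + 7*r^2 + 6*I*r^2 - 8*r + 42*I*r - 56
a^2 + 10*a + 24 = (a + 4)*(a + 6)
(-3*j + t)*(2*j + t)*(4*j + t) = -24*j^3 - 10*j^2*t + 3*j*t^2 + t^3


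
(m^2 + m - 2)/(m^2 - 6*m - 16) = (m - 1)/(m - 8)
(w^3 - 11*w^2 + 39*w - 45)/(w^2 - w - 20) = (w^2 - 6*w + 9)/(w + 4)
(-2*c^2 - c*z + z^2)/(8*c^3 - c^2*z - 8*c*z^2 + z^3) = (-2*c + z)/(8*c^2 - 9*c*z + z^2)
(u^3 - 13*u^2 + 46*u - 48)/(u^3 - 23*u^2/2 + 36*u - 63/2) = 2*(u^2 - 10*u + 16)/(2*u^2 - 17*u + 21)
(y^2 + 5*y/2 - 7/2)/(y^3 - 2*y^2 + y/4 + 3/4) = 2*(2*y + 7)/(4*y^2 - 4*y - 3)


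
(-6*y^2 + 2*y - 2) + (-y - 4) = -6*y^2 + y - 6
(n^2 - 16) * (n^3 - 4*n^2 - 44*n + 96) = n^5 - 4*n^4 - 60*n^3 + 160*n^2 + 704*n - 1536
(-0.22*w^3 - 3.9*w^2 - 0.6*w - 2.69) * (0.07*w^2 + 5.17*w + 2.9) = -0.0154*w^5 - 1.4104*w^4 - 20.843*w^3 - 14.6003*w^2 - 15.6473*w - 7.801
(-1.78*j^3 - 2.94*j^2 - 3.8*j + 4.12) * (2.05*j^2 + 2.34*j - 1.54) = -3.649*j^5 - 10.1922*j^4 - 11.9284*j^3 + 4.0816*j^2 + 15.4928*j - 6.3448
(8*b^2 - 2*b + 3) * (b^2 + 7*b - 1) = 8*b^4 + 54*b^3 - 19*b^2 + 23*b - 3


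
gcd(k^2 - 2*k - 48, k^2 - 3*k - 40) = k - 8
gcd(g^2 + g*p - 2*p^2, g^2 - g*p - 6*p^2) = g + 2*p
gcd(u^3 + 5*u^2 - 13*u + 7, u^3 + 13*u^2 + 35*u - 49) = u^2 + 6*u - 7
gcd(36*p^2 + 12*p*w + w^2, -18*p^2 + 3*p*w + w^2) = 6*p + w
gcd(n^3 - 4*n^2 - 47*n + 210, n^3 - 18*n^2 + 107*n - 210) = n^2 - 11*n + 30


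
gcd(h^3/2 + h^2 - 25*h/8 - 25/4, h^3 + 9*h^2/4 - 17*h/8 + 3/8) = 1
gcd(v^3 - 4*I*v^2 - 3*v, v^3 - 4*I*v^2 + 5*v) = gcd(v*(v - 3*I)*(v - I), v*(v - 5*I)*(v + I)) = v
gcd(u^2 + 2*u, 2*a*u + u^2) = u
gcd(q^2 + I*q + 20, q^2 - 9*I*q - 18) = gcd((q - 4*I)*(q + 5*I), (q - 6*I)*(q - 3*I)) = 1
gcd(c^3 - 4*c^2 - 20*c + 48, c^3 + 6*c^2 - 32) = c^2 + 2*c - 8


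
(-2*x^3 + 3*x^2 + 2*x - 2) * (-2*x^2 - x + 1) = 4*x^5 - 4*x^4 - 9*x^3 + 5*x^2 + 4*x - 2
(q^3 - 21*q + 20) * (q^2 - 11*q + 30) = q^5 - 11*q^4 + 9*q^3 + 251*q^2 - 850*q + 600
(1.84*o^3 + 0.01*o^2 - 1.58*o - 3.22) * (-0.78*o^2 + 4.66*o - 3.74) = -1.4352*o^5 + 8.5666*o^4 - 5.6026*o^3 - 4.8886*o^2 - 9.096*o + 12.0428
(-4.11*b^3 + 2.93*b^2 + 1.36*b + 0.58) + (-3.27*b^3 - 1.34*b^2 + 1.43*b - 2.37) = -7.38*b^3 + 1.59*b^2 + 2.79*b - 1.79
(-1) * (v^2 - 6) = 6 - v^2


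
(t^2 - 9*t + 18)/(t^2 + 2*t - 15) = (t - 6)/(t + 5)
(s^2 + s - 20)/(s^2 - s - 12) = (s + 5)/(s + 3)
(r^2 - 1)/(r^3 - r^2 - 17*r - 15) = (r - 1)/(r^2 - 2*r - 15)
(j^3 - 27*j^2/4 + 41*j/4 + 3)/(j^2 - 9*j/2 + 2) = (4*j^2 - 11*j - 3)/(2*(2*j - 1))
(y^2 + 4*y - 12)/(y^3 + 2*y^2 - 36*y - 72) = (y - 2)/(y^2 - 4*y - 12)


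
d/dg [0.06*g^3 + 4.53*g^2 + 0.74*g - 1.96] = 0.18*g^2 + 9.06*g + 0.74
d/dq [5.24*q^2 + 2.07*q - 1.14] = 10.48*q + 2.07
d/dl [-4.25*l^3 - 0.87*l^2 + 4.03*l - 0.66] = -12.75*l^2 - 1.74*l + 4.03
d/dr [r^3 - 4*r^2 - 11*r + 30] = 3*r^2 - 8*r - 11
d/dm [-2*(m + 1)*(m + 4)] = -4*m - 10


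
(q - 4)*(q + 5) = q^2 + q - 20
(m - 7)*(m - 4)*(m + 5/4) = m^3 - 39*m^2/4 + 57*m/4 + 35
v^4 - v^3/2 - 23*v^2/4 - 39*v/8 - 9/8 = (v - 3)*(v + 1/2)^2*(v + 3/2)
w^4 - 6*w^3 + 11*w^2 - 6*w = w*(w - 3)*(w - 2)*(w - 1)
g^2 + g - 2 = (g - 1)*(g + 2)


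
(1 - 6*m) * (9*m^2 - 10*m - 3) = -54*m^3 + 69*m^2 + 8*m - 3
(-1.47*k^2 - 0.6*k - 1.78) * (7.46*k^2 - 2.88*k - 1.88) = -10.9662*k^4 - 0.2424*k^3 - 8.7872*k^2 + 6.2544*k + 3.3464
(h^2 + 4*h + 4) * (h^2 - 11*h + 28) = h^4 - 7*h^3 - 12*h^2 + 68*h + 112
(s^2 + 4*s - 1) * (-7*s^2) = -7*s^4 - 28*s^3 + 7*s^2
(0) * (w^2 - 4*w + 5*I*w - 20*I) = 0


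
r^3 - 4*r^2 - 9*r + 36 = (r - 4)*(r - 3)*(r + 3)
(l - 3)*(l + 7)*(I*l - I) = I*l^3 + 3*I*l^2 - 25*I*l + 21*I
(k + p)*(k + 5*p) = k^2 + 6*k*p + 5*p^2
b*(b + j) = b^2 + b*j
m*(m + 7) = m^2 + 7*m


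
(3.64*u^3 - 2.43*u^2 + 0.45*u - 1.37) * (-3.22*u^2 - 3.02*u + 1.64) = -11.7208*u^5 - 3.1682*u^4 + 11.8592*u^3 - 0.932799999999999*u^2 + 4.8754*u - 2.2468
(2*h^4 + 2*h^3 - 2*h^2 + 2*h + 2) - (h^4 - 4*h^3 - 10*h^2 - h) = h^4 + 6*h^3 + 8*h^2 + 3*h + 2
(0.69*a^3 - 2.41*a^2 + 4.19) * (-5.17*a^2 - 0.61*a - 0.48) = -3.5673*a^5 + 12.0388*a^4 + 1.1389*a^3 - 20.5055*a^2 - 2.5559*a - 2.0112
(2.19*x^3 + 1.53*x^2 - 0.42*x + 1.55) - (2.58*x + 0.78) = 2.19*x^3 + 1.53*x^2 - 3.0*x + 0.77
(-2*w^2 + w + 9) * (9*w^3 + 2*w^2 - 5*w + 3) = -18*w^5 + 5*w^4 + 93*w^3 + 7*w^2 - 42*w + 27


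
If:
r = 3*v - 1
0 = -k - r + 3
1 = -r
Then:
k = 4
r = -1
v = 0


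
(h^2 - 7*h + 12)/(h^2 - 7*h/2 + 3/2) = 2*(h - 4)/(2*h - 1)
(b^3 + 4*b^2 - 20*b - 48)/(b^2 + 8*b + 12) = b - 4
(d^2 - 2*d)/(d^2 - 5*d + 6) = d/(d - 3)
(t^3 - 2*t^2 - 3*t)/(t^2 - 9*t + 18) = t*(t + 1)/(t - 6)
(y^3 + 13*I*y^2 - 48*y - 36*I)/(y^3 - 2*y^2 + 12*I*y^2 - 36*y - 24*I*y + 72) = (y + I)/(y - 2)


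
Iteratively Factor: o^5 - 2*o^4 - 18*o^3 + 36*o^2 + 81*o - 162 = (o + 3)*(o^4 - 5*o^3 - 3*o^2 + 45*o - 54) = (o - 3)*(o + 3)*(o^3 - 2*o^2 - 9*o + 18) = (o - 3)*(o - 2)*(o + 3)*(o^2 - 9) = (o - 3)^2*(o - 2)*(o + 3)*(o + 3)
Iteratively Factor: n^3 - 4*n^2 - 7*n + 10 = (n + 2)*(n^2 - 6*n + 5) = (n - 5)*(n + 2)*(n - 1)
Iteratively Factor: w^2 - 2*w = (w)*(w - 2)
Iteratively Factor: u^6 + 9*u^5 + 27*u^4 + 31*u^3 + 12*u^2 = (u)*(u^5 + 9*u^4 + 27*u^3 + 31*u^2 + 12*u) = u*(u + 3)*(u^4 + 6*u^3 + 9*u^2 + 4*u) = u*(u + 3)*(u + 4)*(u^3 + 2*u^2 + u) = u*(u + 1)*(u + 3)*(u + 4)*(u^2 + u) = u^2*(u + 1)*(u + 3)*(u + 4)*(u + 1)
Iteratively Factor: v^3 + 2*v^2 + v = (v + 1)*(v^2 + v) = v*(v + 1)*(v + 1)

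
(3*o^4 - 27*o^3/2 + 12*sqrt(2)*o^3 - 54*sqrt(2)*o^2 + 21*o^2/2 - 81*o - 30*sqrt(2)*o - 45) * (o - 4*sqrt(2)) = 3*o^5 - 27*o^4/2 - 171*o^3/2 - 72*sqrt(2)*o^2 + 351*o^2 + 195*o + 324*sqrt(2)*o + 180*sqrt(2)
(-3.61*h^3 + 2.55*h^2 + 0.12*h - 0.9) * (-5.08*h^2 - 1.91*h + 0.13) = 18.3388*h^5 - 6.0589*h^4 - 5.9494*h^3 + 4.6743*h^2 + 1.7346*h - 0.117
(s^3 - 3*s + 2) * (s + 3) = s^4 + 3*s^3 - 3*s^2 - 7*s + 6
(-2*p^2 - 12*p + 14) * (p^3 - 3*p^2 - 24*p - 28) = -2*p^5 - 6*p^4 + 98*p^3 + 302*p^2 - 392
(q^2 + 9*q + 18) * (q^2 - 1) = q^4 + 9*q^3 + 17*q^2 - 9*q - 18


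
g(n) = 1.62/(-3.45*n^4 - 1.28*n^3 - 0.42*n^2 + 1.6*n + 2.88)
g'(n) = 1.62*(13.8*n^3 + 3.84*n^2 + 0.84*n - 1.6)/(-3.45*n^4 - 1.28*n^3 - 0.42*n^2 + 1.6*n + 2.88)^2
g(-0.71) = 1.45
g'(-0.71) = -6.79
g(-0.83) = 4.53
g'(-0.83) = -95.74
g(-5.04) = -0.00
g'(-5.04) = -0.00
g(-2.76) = -0.01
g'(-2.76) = -0.01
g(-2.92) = -0.01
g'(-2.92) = -0.01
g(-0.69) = 1.33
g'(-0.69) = -5.36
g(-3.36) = -0.00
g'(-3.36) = -0.00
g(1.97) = -0.03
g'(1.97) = 0.06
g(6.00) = -0.00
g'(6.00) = 0.00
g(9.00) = -0.00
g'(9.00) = 0.00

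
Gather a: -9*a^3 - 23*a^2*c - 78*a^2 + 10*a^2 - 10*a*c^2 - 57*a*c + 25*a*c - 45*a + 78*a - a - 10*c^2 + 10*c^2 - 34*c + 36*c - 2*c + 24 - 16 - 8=-9*a^3 + a^2*(-23*c - 68) + a*(-10*c^2 - 32*c + 32)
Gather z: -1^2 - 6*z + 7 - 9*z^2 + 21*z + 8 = -9*z^2 + 15*z + 14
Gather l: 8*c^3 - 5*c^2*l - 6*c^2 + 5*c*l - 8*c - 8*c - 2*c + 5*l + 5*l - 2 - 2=8*c^3 - 6*c^2 - 18*c + l*(-5*c^2 + 5*c + 10) - 4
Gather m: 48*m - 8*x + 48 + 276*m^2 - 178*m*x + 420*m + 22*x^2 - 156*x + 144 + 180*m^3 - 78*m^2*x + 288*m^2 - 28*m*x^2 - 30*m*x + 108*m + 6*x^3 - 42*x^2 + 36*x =180*m^3 + m^2*(564 - 78*x) + m*(-28*x^2 - 208*x + 576) + 6*x^3 - 20*x^2 - 128*x + 192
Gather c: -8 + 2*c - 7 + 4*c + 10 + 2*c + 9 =8*c + 4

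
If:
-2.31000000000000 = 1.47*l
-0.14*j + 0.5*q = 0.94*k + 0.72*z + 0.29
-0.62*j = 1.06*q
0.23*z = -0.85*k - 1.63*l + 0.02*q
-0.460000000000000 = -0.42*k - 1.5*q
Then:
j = 2.01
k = 5.29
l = -1.57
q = -1.17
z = -8.52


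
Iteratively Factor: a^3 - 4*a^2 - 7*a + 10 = (a - 1)*(a^2 - 3*a - 10) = (a - 1)*(a + 2)*(a - 5)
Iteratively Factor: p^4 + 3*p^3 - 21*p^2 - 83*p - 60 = (p + 3)*(p^3 - 21*p - 20) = (p + 1)*(p + 3)*(p^2 - p - 20) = (p + 1)*(p + 3)*(p + 4)*(p - 5)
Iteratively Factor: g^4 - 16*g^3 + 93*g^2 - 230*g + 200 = (g - 2)*(g^3 - 14*g^2 + 65*g - 100) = (g - 4)*(g - 2)*(g^2 - 10*g + 25) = (g - 5)*(g - 4)*(g - 2)*(g - 5)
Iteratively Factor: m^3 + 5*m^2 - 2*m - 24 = (m + 3)*(m^2 + 2*m - 8) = (m + 3)*(m + 4)*(m - 2)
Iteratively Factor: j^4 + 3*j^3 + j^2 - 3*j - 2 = (j - 1)*(j^3 + 4*j^2 + 5*j + 2) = (j - 1)*(j + 1)*(j^2 + 3*j + 2) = (j - 1)*(j + 1)*(j + 2)*(j + 1)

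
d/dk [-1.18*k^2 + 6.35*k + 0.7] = 6.35 - 2.36*k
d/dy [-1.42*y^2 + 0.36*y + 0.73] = 0.36 - 2.84*y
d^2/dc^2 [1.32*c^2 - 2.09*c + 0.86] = 2.64000000000000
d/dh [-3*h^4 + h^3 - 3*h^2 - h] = -12*h^3 + 3*h^2 - 6*h - 1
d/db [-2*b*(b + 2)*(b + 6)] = -6*b^2 - 32*b - 24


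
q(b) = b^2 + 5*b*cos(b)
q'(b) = -5*b*sin(b) + 2*b + 5*cos(b)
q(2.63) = -4.55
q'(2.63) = -5.54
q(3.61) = -3.07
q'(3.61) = 10.91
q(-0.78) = -2.16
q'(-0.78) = -0.75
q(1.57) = 2.47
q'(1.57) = -4.71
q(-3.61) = 29.14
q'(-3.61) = -3.53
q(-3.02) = 24.11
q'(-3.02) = -12.83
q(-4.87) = 19.89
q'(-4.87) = 15.09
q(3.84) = 0.04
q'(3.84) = 16.20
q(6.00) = 64.81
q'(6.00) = 25.18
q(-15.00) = 281.98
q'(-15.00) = -82.57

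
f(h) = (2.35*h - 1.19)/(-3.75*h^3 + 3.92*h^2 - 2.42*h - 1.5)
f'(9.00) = 0.00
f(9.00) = -0.01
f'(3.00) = 0.05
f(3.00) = -0.08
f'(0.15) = -1.71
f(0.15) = 0.47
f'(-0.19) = -11.96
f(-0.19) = 1.87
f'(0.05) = -2.31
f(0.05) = 0.67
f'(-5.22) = -0.01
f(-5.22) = -0.02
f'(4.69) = 0.01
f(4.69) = -0.03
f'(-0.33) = -644.05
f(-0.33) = 14.06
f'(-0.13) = -6.51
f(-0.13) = 1.35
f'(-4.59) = -0.01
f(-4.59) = -0.03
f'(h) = (2.35*h - 1.19)*(11.25*h^2 - 7.84*h + 2.42)/(-3.75*h^3 + 3.92*h^2 - 2.42*h - 1.5)^2 + 2.35/(-3.75*h^3 + 3.92*h^2 - 2.42*h - 1.5) = (17.625*h^3 - 22.5995*h^2 + 9.3296*h - 6.4048)/(14.0625*h^6 - 29.4*h^5 + 33.5164*h^4 - 7.7228*h^3 - 5.9036*h^2 + 7.26*h + 2.25)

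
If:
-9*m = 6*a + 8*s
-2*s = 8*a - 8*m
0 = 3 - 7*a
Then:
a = 3/7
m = 78/287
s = -180/287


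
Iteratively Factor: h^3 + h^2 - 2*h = (h)*(h^2 + h - 2) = h*(h + 2)*(h - 1)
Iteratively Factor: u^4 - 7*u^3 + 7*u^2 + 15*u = (u)*(u^3 - 7*u^2 + 7*u + 15) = u*(u + 1)*(u^2 - 8*u + 15) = u*(u - 3)*(u + 1)*(u - 5)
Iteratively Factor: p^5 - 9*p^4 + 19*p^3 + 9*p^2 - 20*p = (p - 5)*(p^4 - 4*p^3 - p^2 + 4*p) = p*(p - 5)*(p^3 - 4*p^2 - p + 4) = p*(p - 5)*(p + 1)*(p^2 - 5*p + 4) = p*(p - 5)*(p - 1)*(p + 1)*(p - 4)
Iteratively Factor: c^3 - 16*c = (c + 4)*(c^2 - 4*c) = c*(c + 4)*(c - 4)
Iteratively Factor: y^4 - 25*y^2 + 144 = (y + 3)*(y^3 - 3*y^2 - 16*y + 48) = (y + 3)*(y + 4)*(y^2 - 7*y + 12) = (y - 3)*(y + 3)*(y + 4)*(y - 4)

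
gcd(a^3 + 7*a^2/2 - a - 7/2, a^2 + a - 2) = a - 1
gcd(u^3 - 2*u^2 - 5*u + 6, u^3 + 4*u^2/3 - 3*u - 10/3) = u + 2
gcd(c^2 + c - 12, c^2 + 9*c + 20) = c + 4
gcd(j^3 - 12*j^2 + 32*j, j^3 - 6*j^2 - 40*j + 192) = j^2 - 12*j + 32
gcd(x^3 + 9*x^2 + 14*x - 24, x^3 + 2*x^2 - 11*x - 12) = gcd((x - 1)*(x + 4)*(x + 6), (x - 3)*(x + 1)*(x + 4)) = x + 4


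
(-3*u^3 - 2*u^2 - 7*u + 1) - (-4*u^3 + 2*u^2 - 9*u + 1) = u^3 - 4*u^2 + 2*u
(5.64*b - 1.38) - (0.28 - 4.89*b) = 10.53*b - 1.66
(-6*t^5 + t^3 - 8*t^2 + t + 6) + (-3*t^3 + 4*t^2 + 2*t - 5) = -6*t^5 - 2*t^3 - 4*t^2 + 3*t + 1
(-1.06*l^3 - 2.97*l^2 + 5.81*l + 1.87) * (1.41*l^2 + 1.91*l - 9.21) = -1.4946*l^5 - 6.2123*l^4 + 12.282*l^3 + 41.0875*l^2 - 49.9384*l - 17.2227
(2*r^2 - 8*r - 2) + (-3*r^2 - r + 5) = -r^2 - 9*r + 3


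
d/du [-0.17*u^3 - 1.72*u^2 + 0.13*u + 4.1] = -0.51*u^2 - 3.44*u + 0.13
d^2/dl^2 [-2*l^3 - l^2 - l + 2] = -12*l - 2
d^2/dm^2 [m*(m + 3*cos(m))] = -3*m*cos(m) - 6*sin(m) + 2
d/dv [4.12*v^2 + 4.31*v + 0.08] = 8.24*v + 4.31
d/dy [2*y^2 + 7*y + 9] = 4*y + 7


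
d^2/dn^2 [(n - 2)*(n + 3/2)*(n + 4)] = 6*n + 7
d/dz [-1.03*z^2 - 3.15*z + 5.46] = -2.06*z - 3.15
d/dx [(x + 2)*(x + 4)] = 2*x + 6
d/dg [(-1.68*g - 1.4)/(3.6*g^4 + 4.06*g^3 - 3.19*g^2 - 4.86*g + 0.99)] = (18.144*g^4 + 33.8016*g^3 + 11.6928*g^2 - 8.932*g - 8.4672)/(12.96*g^8 + 29.232*g^7 - 6.4844*g^6 - 60.8948*g^5 - 22.1591*g^4 + 39.0456*g^3 + 17.3034*g^2 - 9.6228*g + 0.9801)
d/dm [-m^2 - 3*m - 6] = -2*m - 3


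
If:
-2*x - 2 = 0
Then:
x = -1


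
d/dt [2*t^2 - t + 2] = 4*t - 1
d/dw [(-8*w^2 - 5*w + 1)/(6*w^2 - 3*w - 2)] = (54*w^2 + 20*w + 13)/(36*w^4 - 36*w^3 - 15*w^2 + 12*w + 4)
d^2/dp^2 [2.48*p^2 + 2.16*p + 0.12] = 4.96000000000000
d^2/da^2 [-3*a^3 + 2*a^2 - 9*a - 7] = 4 - 18*a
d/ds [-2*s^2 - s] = -4*s - 1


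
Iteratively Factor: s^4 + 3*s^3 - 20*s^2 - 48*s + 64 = (s + 4)*(s^3 - s^2 - 16*s + 16) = (s - 4)*(s + 4)*(s^2 + 3*s - 4) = (s - 4)*(s + 4)^2*(s - 1)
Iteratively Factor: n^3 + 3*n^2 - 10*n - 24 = (n - 3)*(n^2 + 6*n + 8) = (n - 3)*(n + 2)*(n + 4)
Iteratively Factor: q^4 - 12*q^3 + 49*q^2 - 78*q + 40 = (q - 4)*(q^3 - 8*q^2 + 17*q - 10) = (q - 5)*(q - 4)*(q^2 - 3*q + 2) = (q - 5)*(q - 4)*(q - 2)*(q - 1)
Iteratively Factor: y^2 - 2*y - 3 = (y + 1)*(y - 3)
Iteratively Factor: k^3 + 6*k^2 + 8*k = (k)*(k^2 + 6*k + 8) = k*(k + 4)*(k + 2)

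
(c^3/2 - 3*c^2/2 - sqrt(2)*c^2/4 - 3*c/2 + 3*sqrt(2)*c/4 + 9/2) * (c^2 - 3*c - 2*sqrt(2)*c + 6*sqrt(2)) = c^5/2 - 3*c^4 - 5*sqrt(2)*c^4/4 + 4*c^3 + 15*sqrt(2)*c^3/2 - 33*sqrt(2)*c^2/4 + 3*c^2 - 18*sqrt(2)*c - 9*c/2 + 27*sqrt(2)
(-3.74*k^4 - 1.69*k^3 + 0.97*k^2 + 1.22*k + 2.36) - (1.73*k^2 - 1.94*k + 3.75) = -3.74*k^4 - 1.69*k^3 - 0.76*k^2 + 3.16*k - 1.39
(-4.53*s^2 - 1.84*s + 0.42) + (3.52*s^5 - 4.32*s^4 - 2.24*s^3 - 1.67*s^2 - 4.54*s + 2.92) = 3.52*s^5 - 4.32*s^4 - 2.24*s^3 - 6.2*s^2 - 6.38*s + 3.34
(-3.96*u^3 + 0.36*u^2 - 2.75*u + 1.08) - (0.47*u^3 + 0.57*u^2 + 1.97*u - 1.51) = -4.43*u^3 - 0.21*u^2 - 4.72*u + 2.59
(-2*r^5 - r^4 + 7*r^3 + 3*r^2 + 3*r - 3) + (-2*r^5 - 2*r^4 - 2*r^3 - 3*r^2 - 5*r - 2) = -4*r^5 - 3*r^4 + 5*r^3 - 2*r - 5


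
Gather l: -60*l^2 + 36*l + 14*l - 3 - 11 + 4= -60*l^2 + 50*l - 10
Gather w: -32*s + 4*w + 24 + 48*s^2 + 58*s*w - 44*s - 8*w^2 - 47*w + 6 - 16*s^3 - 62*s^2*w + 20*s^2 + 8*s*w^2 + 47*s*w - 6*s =-16*s^3 + 68*s^2 - 82*s + w^2*(8*s - 8) + w*(-62*s^2 + 105*s - 43) + 30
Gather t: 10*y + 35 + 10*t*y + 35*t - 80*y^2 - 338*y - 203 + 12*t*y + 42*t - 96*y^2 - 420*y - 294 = t*(22*y + 77) - 176*y^2 - 748*y - 462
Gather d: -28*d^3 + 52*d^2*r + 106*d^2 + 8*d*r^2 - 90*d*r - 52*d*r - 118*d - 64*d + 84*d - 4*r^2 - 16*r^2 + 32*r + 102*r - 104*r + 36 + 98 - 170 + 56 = -28*d^3 + d^2*(52*r + 106) + d*(8*r^2 - 142*r - 98) - 20*r^2 + 30*r + 20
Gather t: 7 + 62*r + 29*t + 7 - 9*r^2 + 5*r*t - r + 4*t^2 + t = -9*r^2 + 61*r + 4*t^2 + t*(5*r + 30) + 14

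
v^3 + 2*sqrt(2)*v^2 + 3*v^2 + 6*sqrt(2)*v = v*(v + 3)*(v + 2*sqrt(2))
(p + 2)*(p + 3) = p^2 + 5*p + 6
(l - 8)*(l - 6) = l^2 - 14*l + 48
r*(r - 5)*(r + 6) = r^3 + r^2 - 30*r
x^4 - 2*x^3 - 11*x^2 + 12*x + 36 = (x - 3)^2*(x + 2)^2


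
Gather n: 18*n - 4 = 18*n - 4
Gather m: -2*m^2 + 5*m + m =-2*m^2 + 6*m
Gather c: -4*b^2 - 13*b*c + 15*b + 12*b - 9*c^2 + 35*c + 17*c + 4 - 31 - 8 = -4*b^2 + 27*b - 9*c^2 + c*(52 - 13*b) - 35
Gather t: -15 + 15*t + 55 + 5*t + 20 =20*t + 60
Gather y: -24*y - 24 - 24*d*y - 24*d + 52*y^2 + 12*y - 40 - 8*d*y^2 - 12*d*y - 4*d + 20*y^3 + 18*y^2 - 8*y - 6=-28*d + 20*y^3 + y^2*(70 - 8*d) + y*(-36*d - 20) - 70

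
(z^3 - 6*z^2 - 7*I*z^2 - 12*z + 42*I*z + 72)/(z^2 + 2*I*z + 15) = (z^2 + z*(-6 - 4*I) + 24*I)/(z + 5*I)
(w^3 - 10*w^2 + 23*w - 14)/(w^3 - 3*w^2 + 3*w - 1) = (w^2 - 9*w + 14)/(w^2 - 2*w + 1)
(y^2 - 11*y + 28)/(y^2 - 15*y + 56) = (y - 4)/(y - 8)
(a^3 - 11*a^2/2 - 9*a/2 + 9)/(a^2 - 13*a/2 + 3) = (2*a^2 + a - 3)/(2*a - 1)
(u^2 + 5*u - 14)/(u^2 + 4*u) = (u^2 + 5*u - 14)/(u*(u + 4))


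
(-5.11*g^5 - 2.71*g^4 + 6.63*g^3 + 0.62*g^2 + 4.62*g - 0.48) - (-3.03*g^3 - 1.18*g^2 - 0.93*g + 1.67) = -5.11*g^5 - 2.71*g^4 + 9.66*g^3 + 1.8*g^2 + 5.55*g - 2.15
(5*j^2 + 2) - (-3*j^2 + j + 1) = 8*j^2 - j + 1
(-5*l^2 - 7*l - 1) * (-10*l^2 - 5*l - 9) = 50*l^4 + 95*l^3 + 90*l^2 + 68*l + 9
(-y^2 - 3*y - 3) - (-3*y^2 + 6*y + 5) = 2*y^2 - 9*y - 8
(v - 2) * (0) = 0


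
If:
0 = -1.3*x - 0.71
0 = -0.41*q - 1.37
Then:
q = -3.34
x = -0.55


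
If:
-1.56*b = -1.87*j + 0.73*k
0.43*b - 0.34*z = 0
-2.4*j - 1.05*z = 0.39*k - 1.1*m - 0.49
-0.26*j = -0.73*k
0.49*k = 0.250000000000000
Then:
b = 1.48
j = 1.43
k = 0.51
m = 4.65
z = 1.87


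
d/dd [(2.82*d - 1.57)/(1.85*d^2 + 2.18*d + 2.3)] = (-5.217*d^2 + 5.809*d + 9.9086)/(3.4225*d^4 + 8.066*d^3 + 13.2624*d^2 + 10.028*d + 5.29)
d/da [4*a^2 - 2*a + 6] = 8*a - 2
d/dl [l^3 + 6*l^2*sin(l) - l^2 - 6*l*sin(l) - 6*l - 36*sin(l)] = 6*l^2*cos(l) + 3*l^2 + 12*l*sin(l) - 6*l*cos(l) - 2*l - 6*sin(l) - 36*cos(l) - 6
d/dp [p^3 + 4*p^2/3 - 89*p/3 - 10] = 3*p^2 + 8*p/3 - 89/3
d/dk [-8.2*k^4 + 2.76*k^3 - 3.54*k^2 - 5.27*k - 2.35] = -32.8*k^3 + 8.28*k^2 - 7.08*k - 5.27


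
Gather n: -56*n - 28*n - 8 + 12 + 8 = 12 - 84*n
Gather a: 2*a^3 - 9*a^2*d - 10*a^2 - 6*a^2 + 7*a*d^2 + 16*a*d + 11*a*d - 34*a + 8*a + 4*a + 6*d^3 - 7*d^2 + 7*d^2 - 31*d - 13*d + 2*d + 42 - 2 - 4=2*a^3 + a^2*(-9*d - 16) + a*(7*d^2 + 27*d - 22) + 6*d^3 - 42*d + 36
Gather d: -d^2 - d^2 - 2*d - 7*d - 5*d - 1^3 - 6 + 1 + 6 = -2*d^2 - 14*d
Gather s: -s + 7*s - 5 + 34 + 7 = 6*s + 36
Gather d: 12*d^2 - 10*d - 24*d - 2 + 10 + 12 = 12*d^2 - 34*d + 20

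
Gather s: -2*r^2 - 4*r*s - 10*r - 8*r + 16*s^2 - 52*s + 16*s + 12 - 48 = -2*r^2 - 18*r + 16*s^2 + s*(-4*r - 36) - 36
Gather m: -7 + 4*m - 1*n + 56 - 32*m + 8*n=-28*m + 7*n + 49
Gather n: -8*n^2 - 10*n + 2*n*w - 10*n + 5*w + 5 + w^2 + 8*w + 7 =-8*n^2 + n*(2*w - 20) + w^2 + 13*w + 12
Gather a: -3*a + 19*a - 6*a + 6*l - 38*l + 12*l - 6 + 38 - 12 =10*a - 20*l + 20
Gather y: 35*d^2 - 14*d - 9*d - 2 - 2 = 35*d^2 - 23*d - 4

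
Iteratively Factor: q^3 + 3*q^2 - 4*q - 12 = (q + 3)*(q^2 - 4) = (q + 2)*(q + 3)*(q - 2)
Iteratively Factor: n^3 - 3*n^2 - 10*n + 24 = (n - 2)*(n^2 - n - 12) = (n - 2)*(n + 3)*(n - 4)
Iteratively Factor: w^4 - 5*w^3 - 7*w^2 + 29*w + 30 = (w - 5)*(w^3 - 7*w - 6) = (w - 5)*(w - 3)*(w^2 + 3*w + 2) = (w - 5)*(w - 3)*(w + 2)*(w + 1)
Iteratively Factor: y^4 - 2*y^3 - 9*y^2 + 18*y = (y - 2)*(y^3 - 9*y) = (y - 3)*(y - 2)*(y^2 + 3*y) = (y - 3)*(y - 2)*(y + 3)*(y)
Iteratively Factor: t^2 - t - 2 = (t - 2)*(t + 1)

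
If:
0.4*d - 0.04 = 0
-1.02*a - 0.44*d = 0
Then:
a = -0.04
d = 0.10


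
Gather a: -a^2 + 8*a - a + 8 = -a^2 + 7*a + 8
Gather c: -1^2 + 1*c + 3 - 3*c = 2 - 2*c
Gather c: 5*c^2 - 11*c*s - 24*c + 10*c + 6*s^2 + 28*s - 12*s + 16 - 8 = 5*c^2 + c*(-11*s - 14) + 6*s^2 + 16*s + 8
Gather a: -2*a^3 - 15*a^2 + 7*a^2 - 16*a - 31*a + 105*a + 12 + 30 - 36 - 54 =-2*a^3 - 8*a^2 + 58*a - 48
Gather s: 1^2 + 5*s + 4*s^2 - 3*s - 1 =4*s^2 + 2*s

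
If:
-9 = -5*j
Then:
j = 9/5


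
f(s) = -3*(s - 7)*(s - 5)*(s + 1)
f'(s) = -3*(s - 7)*(s - 5) - 3*(s - 7)*(s + 1) - 3*(s - 5)*(s + 1)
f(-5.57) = 1821.58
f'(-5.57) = -715.84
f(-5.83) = 2013.37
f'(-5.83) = -759.68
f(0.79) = -140.39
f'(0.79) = -22.48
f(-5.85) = 2028.60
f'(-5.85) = -763.10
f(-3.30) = 589.88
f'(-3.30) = -384.81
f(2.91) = -100.27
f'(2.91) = 46.85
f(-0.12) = -96.24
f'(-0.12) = -77.05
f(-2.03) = 196.16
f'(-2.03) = -240.07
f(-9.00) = 5376.00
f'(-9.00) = -1392.00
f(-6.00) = 2145.00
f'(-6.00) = -789.00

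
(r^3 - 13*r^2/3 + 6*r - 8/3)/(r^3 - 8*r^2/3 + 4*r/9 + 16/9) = 3*(r - 1)/(3*r + 2)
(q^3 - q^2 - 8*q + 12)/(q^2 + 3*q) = q - 4 + 4/q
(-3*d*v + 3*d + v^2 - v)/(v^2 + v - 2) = (-3*d + v)/(v + 2)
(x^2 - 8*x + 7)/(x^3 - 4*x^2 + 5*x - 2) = (x - 7)/(x^2 - 3*x + 2)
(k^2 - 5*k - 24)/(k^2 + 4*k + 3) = (k - 8)/(k + 1)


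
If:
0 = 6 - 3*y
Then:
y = 2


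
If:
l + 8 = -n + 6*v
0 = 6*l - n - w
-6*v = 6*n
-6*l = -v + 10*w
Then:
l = -24/157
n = -176/157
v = 176/157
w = 32/157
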